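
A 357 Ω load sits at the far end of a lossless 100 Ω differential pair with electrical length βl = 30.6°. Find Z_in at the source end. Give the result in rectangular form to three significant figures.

Z_in ≈ 88.3 − j127 Ω

tan(βl) = tan(30.6°) = 0.591
Z_in = Z_0·(Z_L + jZ_0·tanβl)/(Z_0 + jZ_L·tanβl)
     = 100·(357 + j59.1)/(100 + j211)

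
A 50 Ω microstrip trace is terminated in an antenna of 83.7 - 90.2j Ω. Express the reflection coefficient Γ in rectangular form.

Γ ≈ 0.486 − j0.347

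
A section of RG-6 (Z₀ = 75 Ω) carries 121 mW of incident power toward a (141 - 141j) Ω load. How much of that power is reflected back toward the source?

|Γ| = |(66 − j141)/(216 − j141)| = 0.604
|Γ|² = 0.364
P_refl = |Γ|²·P_inc = 44.1 mW, P_del = (1 − |Γ|²)·P_inc = 76.9 mW

P_reflected ≈ 44.1 mW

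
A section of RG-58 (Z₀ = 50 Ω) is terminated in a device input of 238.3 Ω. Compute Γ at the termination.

Γ = 0.653

Γ = (Z_L − Z_0)/(Z_L + Z_0) = (238.3 − 50)/(238.3 + 50) = 188.3/288.3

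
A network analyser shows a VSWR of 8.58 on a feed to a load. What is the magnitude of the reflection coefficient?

|Γ| = (S − 1)/(S + 1) = (8.58 − 1)/(8.58 + 1) = 7.58/9.58

|Γ| ≈ 0.791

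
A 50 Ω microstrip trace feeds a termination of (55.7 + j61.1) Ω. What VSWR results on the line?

Γ = (Z_L − Z_0)/(Z_L + Z_0) = (5.7 + j61.1)/(105.7 + j61.1)
|Γ| = 61.4/122 = 0.503
VSWR = (1 + |Γ|)/(1 − |Γ|) = 1.5/0.497

VSWR ≈ 3.02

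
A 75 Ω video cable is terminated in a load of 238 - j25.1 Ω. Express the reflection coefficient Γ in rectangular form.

Γ ≈ 0.524 − j0.0382

Γ = (Z_L − Z_0)/(Z_L + Z_0) = (163 − j25.1)/(313 − j25.1)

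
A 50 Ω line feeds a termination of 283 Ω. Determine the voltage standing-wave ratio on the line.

Γ = (283 − 50)/(283 + 50) = 0.7
VSWR = (1 + 0.7)/(1 − 0.7)

VSWR ≈ 5.66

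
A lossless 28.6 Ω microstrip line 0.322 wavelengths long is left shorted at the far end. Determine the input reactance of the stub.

X_in ≈ -58.8 Ω (capacitive)

βl = 2π × 0.322 = 116°
tan(βl) = -2.06
For a shorted stub, Z_in = jZ_0·tan(βl)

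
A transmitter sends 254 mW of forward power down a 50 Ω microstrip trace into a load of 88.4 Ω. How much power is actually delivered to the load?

P_delivered ≈ 234 mW

Γ = (88.4 − 50)/(88.4 + 50) = 0.277
|Γ|² = 0.077
P_refl = |Γ|²·P_inc = 19.6 mW, P_del = (1 − |Γ|²)·P_inc = 234 mW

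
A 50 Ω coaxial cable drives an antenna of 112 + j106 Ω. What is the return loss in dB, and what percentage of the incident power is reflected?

RL ≈ 3.95 dB; 40.2% of incident power reflected

Γ = (62 + j106)/(162 + j106), |Γ| = 0.634
RL = −20·log₁₀(0.634) = 3.95 dB
P_refl/P_inc = |Γ|² = 0.402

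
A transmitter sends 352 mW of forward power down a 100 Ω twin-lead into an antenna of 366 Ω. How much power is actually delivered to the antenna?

P_delivered ≈ 237 mW

Γ = (366 − 100)/(366 + 100) = 0.571
|Γ|² = 0.326
P_refl = |Γ|²·P_inc = 115 mW, P_del = (1 − |Γ|²)·P_inc = 237 mW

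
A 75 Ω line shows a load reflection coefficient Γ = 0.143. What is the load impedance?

Z_L ≈ 100 Ω

Z_L = Z_0·(1 + Γ)/(1 − Γ) = 75·(1.14)/(0.857)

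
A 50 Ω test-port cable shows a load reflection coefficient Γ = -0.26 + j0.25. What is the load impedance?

Z_L ≈ 26.4 + j15.2 Ω

Z_L = Z_0·(1 + Γ)/(1 − Γ) = 50·(0.74 + j0.25)/(1.26 − j0.25)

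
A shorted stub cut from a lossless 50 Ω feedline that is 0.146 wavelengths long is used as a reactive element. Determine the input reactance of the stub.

βl = 2π × 0.146 = 52.6°
tan(βl) = 1.31
For a shorted stub, Z_in = jZ_0·tan(βl)

X_in ≈ 65.3 Ω (inductive)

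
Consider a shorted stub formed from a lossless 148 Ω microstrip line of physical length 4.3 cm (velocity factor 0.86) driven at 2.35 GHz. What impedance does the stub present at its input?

Z_in ≈ −j120 Ω

λ = v/f = 0.86·c / 2.35 GHz = 0.11 m
βl = 2π·l/λ = 2π × 0.392 = 141°
tan(βl) = -0.81
For a shorted stub, Z_in = jZ_0·tan(βl)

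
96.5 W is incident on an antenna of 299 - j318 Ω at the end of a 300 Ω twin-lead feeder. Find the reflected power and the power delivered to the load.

|Γ| = |(-1 − j318)/(599 − j318)| = 0.469
|Γ|² = 0.22
P_refl = |Γ|²·P_inc = 21.2 W, P_del = (1 − |Γ|²)·P_inc = 75.3 W

P_reflected ≈ 21.2 W; P_delivered ≈ 75.3 W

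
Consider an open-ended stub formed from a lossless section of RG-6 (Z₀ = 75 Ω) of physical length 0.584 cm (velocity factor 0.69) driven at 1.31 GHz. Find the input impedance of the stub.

λ = v/f = 0.69·c / 1.31 GHz = 0.158 m
βl = 2π·l/λ = 2π × 0.037 = 13.3°
tan(βl) = 0.236
For an open-ended stub, Z_in = −jZ_0·cot(βl) = −jZ_0/tan(βl)

Z_in ≈ −j317 Ω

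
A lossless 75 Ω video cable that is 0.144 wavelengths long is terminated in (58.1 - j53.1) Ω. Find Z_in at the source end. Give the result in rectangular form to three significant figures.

βl = 2π × 0.144 = 51.8°
tan(βl) = tan(51.8°) = 1.27
Z_in = Z_0·(Z_L + jZ_0·tanβl)/(Z_0 + jZ_L·tanβl)
     = 75·(58.1 + j42.3)/(143 + j73.9)

Z_in ≈ 33.2 + j5.06 Ω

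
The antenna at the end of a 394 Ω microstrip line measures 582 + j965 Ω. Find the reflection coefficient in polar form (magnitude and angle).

Γ ≈ 0.716 ∠ 34.3°

Γ = (Z_L − Z_0)/(Z_L + Z_0) = (188 + j965)/(976 + j965)
|Γ| = 983/1370 = 0.716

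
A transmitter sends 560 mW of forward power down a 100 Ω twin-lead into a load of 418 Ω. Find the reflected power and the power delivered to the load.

P_reflected ≈ 211 mW; P_delivered ≈ 349 mW

Γ = (418 − 100)/(418 + 100) = 0.614
|Γ|² = 0.377
P_refl = |Γ|²·P_inc = 211 mW, P_del = (1 − |Γ|²)·P_inc = 349 mW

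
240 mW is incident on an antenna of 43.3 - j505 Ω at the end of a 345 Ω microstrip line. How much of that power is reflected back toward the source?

|Γ| = |(-301.7 − j505)/(388.3 − j505)| = 0.923
|Γ|² = 0.853
P_refl = |Γ|²·P_inc = 205 mW, P_del = (1 − |Γ|²)·P_inc = 35.3 mW

P_reflected ≈ 205 mW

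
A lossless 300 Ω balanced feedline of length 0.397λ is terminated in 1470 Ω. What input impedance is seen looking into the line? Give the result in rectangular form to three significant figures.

Z_in ≈ 157 + j355 Ω

βl = 2π × 0.397 = 143°
tan(βl) = tan(143°) = -0.756
Z_in = Z_0·(Z_L + jZ_0·tanβl)/(Z_0 + jZ_L·tanβl)
     = 300·(1470 − j227)/(300 − j1110)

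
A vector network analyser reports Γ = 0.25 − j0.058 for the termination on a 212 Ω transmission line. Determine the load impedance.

Z_L = Z_0·(1 + Γ)/(1 − Γ) = 212·(1.25 − j0.058)/(0.75 + j0.058)

Z_L ≈ 350 − j43.5 Ω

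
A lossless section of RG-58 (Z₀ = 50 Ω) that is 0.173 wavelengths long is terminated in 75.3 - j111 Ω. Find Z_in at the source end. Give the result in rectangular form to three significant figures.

βl = 2π × 0.173 = 62.3°
tan(βl) = tan(62.3°) = 1.9
Z_in = Z_0·(Z_L + jZ_0·tanβl)/(Z_0 + jZ_L·tanβl)
     = 50·(75.3 − j15.8)/(261 + j143)

Z_in ≈ 9.8 − j8.41 Ω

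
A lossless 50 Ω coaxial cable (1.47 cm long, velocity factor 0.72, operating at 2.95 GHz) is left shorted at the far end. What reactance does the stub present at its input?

λ = v/f = 0.72·c / 2.95 GHz = 0.0732 m
βl = 2π·l/λ = 2π × 0.201 = 72.3°
tan(βl) = 3.13
For a shorted stub, Z_in = jZ_0·tan(βl)

X_in ≈ 156 Ω (inductive)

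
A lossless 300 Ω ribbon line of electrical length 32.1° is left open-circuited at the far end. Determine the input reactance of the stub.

X_in ≈ -478 Ω (capacitive)

tan(βl) = 0.627
For an open-circuited stub, Z_in = −jZ_0·cot(βl) = −jZ_0/tan(βl)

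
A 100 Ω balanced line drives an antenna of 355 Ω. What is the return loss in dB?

RL ≈ 5.03 dB

Γ = (355 − 100)/(355 + 100) = 0.56
RL = −20·log₁₀|Γ| = −20·log₁₀(0.56)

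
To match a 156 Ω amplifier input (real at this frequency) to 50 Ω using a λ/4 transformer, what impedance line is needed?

Z_qwt = √(Z_0·R_L) = √(50 × 156) = √7800

Z_qwt ≈ 88.3 Ω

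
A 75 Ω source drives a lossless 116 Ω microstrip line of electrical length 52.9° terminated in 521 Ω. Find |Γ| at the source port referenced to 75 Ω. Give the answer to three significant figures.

|Γ| ≈ 0.631

tan(βl) = 1.32
Z_in = Z_0·(Z_L + jZ_0·tanβl)/(Z_0 + jZ_L·tanβl) = 39.5 − j81.1 Ω
Γ_s = (Z_in − Z_s)/(Z_in + Z_s) = (-35.5 − j81.1)/(114 − j81.1), |Γ_s| = 0.631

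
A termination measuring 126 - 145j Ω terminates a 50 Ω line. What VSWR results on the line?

VSWR ≈ 6.09

Γ = (Z_L − Z_0)/(Z_L + Z_0) = (76 − j145)/(176 − j145)
|Γ| = 164/228 = 0.718
VSWR = (1 + |Γ|)/(1 − |Γ|) = 1.72/0.282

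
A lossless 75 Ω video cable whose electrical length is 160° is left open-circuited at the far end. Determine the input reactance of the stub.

tan(βl) = -0.364
For an open-circuited stub, Z_in = −jZ_0·cot(βl) = −jZ_0/tan(βl)

X_in ≈ 206 Ω (inductive)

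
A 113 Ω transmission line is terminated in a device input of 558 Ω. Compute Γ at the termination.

Γ = 0.663

Γ = (Z_L − Z_0)/(Z_L + Z_0) = (558 − 113)/(558 + 113) = 445/671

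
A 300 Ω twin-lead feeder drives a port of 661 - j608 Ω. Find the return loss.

Γ = (361 − j608)/(961 − j608), |Γ| = 0.622
RL = −20·log₁₀|Γ| = −20·log₁₀(0.622)

RL ≈ 4.13 dB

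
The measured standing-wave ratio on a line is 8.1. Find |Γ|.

|Γ| ≈ 0.78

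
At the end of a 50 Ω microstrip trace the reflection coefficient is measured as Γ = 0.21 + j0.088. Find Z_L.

Z_L = Z_0·(1 + Γ)/(1 − Γ) = 50·(1.21 + j0.088)/(0.79 − j0.088)

Z_L ≈ 75 + j13.9 Ω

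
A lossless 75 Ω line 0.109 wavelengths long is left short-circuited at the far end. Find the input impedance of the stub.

Z_in ≈ +j61.3 Ω

βl = 2π × 0.109 = 39.2°
tan(βl) = 0.817
For a short-circuited stub, Z_in = jZ_0·tan(βl)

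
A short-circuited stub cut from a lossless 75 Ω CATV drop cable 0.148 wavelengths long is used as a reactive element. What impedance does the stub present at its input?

Z_in ≈ +j101 Ω

βl = 2π × 0.148 = 53.3°
tan(βl) = 1.34
For a short-circuited stub, Z_in = jZ_0·tan(βl)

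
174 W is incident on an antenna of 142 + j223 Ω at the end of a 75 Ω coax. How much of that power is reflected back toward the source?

|Γ| = |(67 + j223)/(217 + j223)| = 0.748
|Γ|² = 0.56
P_refl = |Γ|²·P_inc = 97.4 W, P_del = (1 − |Γ|²)·P_inc = 76.6 W

P_reflected ≈ 97.4 W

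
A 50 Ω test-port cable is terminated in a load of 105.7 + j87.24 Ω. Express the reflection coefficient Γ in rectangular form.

Γ = (Z_L − Z_0)/(Z_L + Z_0) = (55.7 + j87.24)/(155.7 + j87.24)

Γ ≈ 0.511 + j0.274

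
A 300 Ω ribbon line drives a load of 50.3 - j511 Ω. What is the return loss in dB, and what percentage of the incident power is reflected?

Γ = (-249.7 − j511)/(350.3 − j511), |Γ| = 0.918
RL = −20·log₁₀(0.918) = 0.743 dB
P_refl/P_inc = |Γ|² = 0.843

RL ≈ 0.743 dB; 84.3% of incident power reflected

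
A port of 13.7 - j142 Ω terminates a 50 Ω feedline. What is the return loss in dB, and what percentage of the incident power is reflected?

Γ = (-36.3 − j142)/(63.7 − j142), |Γ| = 0.942
RL = −20·log₁₀(0.942) = 0.521 dB
P_refl/P_inc = |Γ|² = 0.887

RL ≈ 0.521 dB; 88.7% of incident power reflected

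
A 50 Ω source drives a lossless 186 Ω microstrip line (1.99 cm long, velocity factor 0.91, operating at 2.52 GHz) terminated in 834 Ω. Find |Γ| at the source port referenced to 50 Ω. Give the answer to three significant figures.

λ = v/f = 0.91·c / 2.52 GHz = 0.108 m
βl = 2π·l/λ = 2π × 0.184 = 66.1°
tan(βl) = 2.26
Z_in = Z_0·(Z_L + jZ_0·tanβl)/(Z_0 + jZ_L·tanβl) = 49.1 − j77.5 Ω
Γ_s = (Z_in − Z_s)/(Z_in + Z_s) = (-0.873 − j77.5)/(99.1 − j77.5), |Γ_s| = 0.616

|Γ| ≈ 0.616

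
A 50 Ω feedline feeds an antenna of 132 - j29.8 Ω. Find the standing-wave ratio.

VSWR ≈ 2.8

Γ = (Z_L − Z_0)/(Z_L + Z_0) = (82 − j29.8)/(182 − j29.8)
|Γ| = 87.2/184 = 0.473
VSWR = (1 + |Γ|)/(1 − |Γ|) = 1.47/0.527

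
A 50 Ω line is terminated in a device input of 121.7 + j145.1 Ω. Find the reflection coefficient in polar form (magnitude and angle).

Γ = (Z_L − Z_0)/(Z_L + Z_0) = (71.7 + j145.1)/(171.7 + j145.1)
|Γ| = 162/225 = 0.72

Γ ≈ 0.72 ∠ 23.5°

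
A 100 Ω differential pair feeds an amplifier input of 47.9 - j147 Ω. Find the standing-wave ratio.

Γ = (Z_L − Z_0)/(Z_L + Z_0) = (-52.1 − j147)/(147.9 − j147)
|Γ| = 156/209 = 0.748
VSWR = (1 + |Γ|)/(1 − |Γ|) = 1.75/0.252

VSWR ≈ 6.93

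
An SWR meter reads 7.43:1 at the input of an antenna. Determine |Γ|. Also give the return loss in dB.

|Γ| ≈ 0.763; return loss ≈ 2.35 dB

|Γ| = (S − 1)/(S + 1) = (7.43 − 1)/(7.43 + 1) = 6.43/8.43
RL = −20·log₁₀|Γ| = −20·log₁₀(0.763)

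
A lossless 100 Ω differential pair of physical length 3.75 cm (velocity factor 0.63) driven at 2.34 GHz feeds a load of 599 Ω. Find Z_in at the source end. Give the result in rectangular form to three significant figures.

Z_in ≈ 220 + j277 Ω

λ = v/f = 0.63·c / 2.34 GHz = 0.0808 m
βl = 2π·l/λ = 2π × 0.464 = 167°
tan(βl) = tan(167°) = -0.228
Z_in = Z_0·(Z_L + jZ_0·tanβl)/(Z_0 + jZ_L·tanβl)
     = 100·(599 − j22.8)/(100 − j137)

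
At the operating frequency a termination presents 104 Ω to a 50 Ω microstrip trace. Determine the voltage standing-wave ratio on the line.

Γ = (104 − 50)/(104 + 50) = 0.351
VSWR = (1 + 0.351)/(1 − 0.351)

VSWR ≈ 2.08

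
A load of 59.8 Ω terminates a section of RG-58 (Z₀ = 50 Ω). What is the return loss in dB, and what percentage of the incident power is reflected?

RL ≈ 21 dB; 0.797% of incident power reflected

Γ = (59.8 − 50)/(59.8 + 50) = 0.0893
RL = −20·log₁₀(0.0893) = 21 dB
P_refl/P_inc = |Γ|² = 0.00797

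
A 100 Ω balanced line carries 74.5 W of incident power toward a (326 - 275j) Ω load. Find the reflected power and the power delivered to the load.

|Γ| = |(226 − j275)/(426 − j275)| = 0.702
|Γ|² = 0.493
P_refl = |Γ|²·P_inc = 36.7 W, P_del = (1 − |Γ|²)·P_inc = 37.8 W

P_reflected ≈ 36.7 W; P_delivered ≈ 37.8 W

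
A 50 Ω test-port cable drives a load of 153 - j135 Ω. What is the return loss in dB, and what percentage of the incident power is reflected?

RL ≈ 3.14 dB; 48.5% of incident power reflected

Γ = (103 − j135)/(203 − j135), |Γ| = 0.697
RL = −20·log₁₀(0.697) = 3.14 dB
P_refl/P_inc = |Γ|² = 0.485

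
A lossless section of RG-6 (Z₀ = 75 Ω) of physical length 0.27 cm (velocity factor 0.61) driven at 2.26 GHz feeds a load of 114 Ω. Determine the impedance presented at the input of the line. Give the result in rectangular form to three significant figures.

λ = v/f = 0.61·c / 2.26 GHz = 0.081 m
βl = 2π·l/λ = 2π × 0.0333 = 12°
tan(βl) = tan(12°) = 0.213
Z_in = Z_0·(Z_L + jZ_0·tanβl)/(Z_0 + jZ_L·tanβl)
     = 75·(114 + j15.9)/(75 + j24.2)

Z_in ≈ 108 − j18.9 Ω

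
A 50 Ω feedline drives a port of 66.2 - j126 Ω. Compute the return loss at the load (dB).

Γ = (16.2 − j126)/(116.2 − j126), |Γ| = 0.741
RL = −20·log₁₀|Γ| = −20·log₁₀(0.741)

RL ≈ 2.6 dB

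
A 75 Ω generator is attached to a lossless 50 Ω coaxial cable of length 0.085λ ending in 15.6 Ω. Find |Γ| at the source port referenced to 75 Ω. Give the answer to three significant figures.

|Γ| ≈ 0.612

βl = 2π × 0.085 = 30.6°
tan(βl) = 0.591
Z_in = Z_0·(Z_L + jZ_0·tanβl)/(Z_0 + jZ_L·tanβl) = 20.4 + j25.8 Ω
Γ_s = (Z_in − Z_s)/(Z_in + Z_s) = (-54.6 + j25.8)/(95.4 + j25.8), |Γ_s| = 0.612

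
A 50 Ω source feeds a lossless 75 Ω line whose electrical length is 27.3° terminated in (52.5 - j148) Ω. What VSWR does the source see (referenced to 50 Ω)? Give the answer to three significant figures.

VSWR ≈ 7.45

tan(βl) = 0.516
Z_in = Z_0·(Z_L + jZ_0·tanβl)/(Z_0 + jZ_L·tanβl) = 15.8 − j57 Ω
Γ_s = (Z_in − Z_s)/(Z_in + Z_s) = (-34.2 − j57)/(65.8 − j57), |Γ_s| = 0.763
VSWR = (1 + |Γ_s|)/(1 − |Γ_s|)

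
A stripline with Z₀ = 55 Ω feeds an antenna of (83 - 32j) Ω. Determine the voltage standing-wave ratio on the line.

VSWR ≈ 1.86

Γ = (Z_L − Z_0)/(Z_L + Z_0) = (28 − j32)/(138 − j32)
|Γ| = 42.5/142 = 0.3
VSWR = (1 + |Γ|)/(1 − |Γ|) = 1.3/0.7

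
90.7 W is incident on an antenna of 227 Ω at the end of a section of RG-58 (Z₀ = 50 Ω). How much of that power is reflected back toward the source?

Γ = (227 − 50)/(227 + 50) = 0.639
|Γ|² = 0.408
P_refl = |Γ|²·P_inc = 37 W, P_del = (1 − |Γ|²)·P_inc = 53.7 W

P_reflected ≈ 37 W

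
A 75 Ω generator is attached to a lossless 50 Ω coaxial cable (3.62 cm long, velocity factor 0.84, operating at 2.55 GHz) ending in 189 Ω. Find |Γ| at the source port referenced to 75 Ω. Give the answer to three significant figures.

λ = v/f = 0.84·c / 2.55 GHz = 0.0988 m
βl = 2π·l/λ = 2π × 0.366 = 132°
tan(βl) = -1.12
Z_in = Z_0·(Z_L + jZ_0·tanβl)/(Z_0 + jZ_L·tanβl) = 22.6 + j39.5 Ω
Γ_s = (Z_in − Z_s)/(Z_in + Z_s) = (-52.4 + j39.5)/(97.6 + j39.5), |Γ_s| = 0.623

|Γ| ≈ 0.623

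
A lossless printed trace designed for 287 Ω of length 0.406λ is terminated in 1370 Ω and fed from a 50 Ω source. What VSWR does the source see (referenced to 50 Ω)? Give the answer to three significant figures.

VSWR ≈ 19.5

βl = 2π × 0.406 = 146°
tan(βl) = -0.67
Z_in = Z_0·(Z_L + jZ_0·tanβl)/(Z_0 + jZ_L·tanβl) = 177 + j373 Ω
Γ_s = (Z_in − Z_s)/(Z_in + Z_s) = (127 + j373)/(227 + j373), |Γ_s| = 0.902
VSWR = (1 + |Γ_s|)/(1 − |Γ_s|)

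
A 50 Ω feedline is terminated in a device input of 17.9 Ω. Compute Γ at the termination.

Γ = (Z_L − Z_0)/(Z_L + Z_0) = (17.9 − 50)/(17.9 + 50) = -32.1/67.9

Γ = -0.473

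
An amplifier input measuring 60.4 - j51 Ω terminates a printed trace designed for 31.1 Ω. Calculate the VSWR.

Γ = (Z_L − Z_0)/(Z_L + Z_0) = (29.3 − j51)/(91.5 − j51)
|Γ| = 58.8/105 = 0.561
VSWR = (1 + |Γ|)/(1 − |Γ|) = 1.56/0.439

VSWR ≈ 3.56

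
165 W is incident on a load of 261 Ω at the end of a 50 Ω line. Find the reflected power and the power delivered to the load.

Γ = (261 − 50)/(261 + 50) = 0.678
|Γ|² = 0.46
P_refl = |Γ|²·P_inc = 76 W, P_del = (1 − |Γ|²)·P_inc = 89 W

P_reflected ≈ 76 W; P_delivered ≈ 89 W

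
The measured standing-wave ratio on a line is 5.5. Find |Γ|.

|Γ| ≈ 0.692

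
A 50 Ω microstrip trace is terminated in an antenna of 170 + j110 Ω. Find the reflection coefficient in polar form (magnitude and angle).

Γ ≈ 0.662 ∠ 15.9°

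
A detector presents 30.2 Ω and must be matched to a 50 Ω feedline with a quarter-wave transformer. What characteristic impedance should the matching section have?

Z_qwt = √(Z_0·R_L) = √(50 × 30.2) = √1510

Z_qwt ≈ 38.9 Ω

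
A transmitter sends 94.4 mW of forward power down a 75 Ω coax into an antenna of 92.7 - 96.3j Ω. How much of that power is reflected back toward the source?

|Γ| = |(17.7 − j96.3)/(167.7 − j96.3)| = 0.506
|Γ|² = 0.256
P_refl = |Γ|²·P_inc = 24.2 mW, P_del = (1 − |Γ|²)·P_inc = 70.2 mW

P_reflected ≈ 24.2 mW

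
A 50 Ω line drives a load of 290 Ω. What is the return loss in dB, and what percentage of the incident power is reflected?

RL ≈ 3.03 dB; 49.8% of incident power reflected

Γ = (290 − 50)/(290 + 50) = 0.706
RL = −20·log₁₀(0.706) = 3.03 dB
P_refl/P_inc = |Γ|² = 0.498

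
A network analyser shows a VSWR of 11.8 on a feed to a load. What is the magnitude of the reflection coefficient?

|Γ| ≈ 0.844

|Γ| = (S − 1)/(S + 1) = (11.8 − 1)/(11.8 + 1) = 10.8/12.8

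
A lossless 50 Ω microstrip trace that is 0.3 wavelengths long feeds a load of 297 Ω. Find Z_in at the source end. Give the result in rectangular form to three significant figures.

βl = 2π × 0.3 = 108°
tan(βl) = tan(108°) = -3.08
Z_in = Z_0·(Z_L + jZ_0·tanβl)/(Z_0 + jZ_L·tanβl)
     = 50·(297 − j154)/(50 − j914)

Z_in ≈ 9.28 + j15.7 Ω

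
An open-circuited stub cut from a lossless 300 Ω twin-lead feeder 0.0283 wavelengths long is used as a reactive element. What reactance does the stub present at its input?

βl = 2π × 0.0283 = 10.2°
tan(βl) = 0.18
For an open-circuited stub, Z_in = −jZ_0·cot(βl) = −jZ_0/tan(βl)

X_in ≈ -1670 Ω (capacitive)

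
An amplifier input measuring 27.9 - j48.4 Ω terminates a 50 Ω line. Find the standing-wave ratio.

Γ = (Z_L − Z_0)/(Z_L + Z_0) = (-22.1 − j48.4)/(77.9 − j48.4)
|Γ| = 53.2/91.7 = 0.58
VSWR = (1 + |Γ|)/(1 − |Γ|) = 1.58/0.42

VSWR ≈ 3.76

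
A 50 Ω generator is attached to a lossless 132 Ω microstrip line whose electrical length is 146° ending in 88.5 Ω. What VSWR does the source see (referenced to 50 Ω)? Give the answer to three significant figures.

VSWR ≈ 2.52

tan(βl) = -0.675
Z_in = Z_0·(Z_L + jZ_0·tanβl)/(Z_0 + jZ_L·tanβl) = 107 − j40.7 Ω
Γ_s = (Z_in − Z_s)/(Z_in + Z_s) = (56.9 − j40.7)/(157 − j40.7), |Γ_s| = 0.432
VSWR = (1 + |Γ_s|)/(1 − |Γ_s|)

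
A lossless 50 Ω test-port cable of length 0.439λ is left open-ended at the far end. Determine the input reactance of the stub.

βl = 2π × 0.439 = 158°
tan(βl) = -0.403
For an open-ended stub, Z_in = −jZ_0·cot(βl) = −jZ_0/tan(βl)

X_in ≈ 124 Ω (inductive)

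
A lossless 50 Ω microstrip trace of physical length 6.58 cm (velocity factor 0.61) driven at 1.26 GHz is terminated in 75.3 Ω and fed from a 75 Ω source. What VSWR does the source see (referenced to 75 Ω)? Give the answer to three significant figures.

λ = v/f = 0.61·c / 1.26 GHz = 0.145 m
βl = 2π·l/λ = 2π × 0.453 = 163°
tan(βl) = -0.304
Z_in = Z_0·(Z_L + jZ_0·tanβl)/(Z_0 + jZ_L·tanβl) = 68 + j15.9 Ω
Γ_s = (Z_in − Z_s)/(Z_in + Z_s) = (-6.99 + j15.9)/(143 + j15.9), |Γ_s| = 0.121
VSWR = (1 + |Γ_s|)/(1 − |Γ_s|)

VSWR ≈ 1.28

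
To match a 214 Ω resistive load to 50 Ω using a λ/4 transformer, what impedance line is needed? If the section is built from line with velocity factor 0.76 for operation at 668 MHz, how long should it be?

Z_qwt = √(Z_0·R_L) = √(50 × 214) = √10700
λ = 0.76·c/f = 0.341 m, so l = λ/4 = 0.0853 m

Z_qwt ≈ 103 Ω; length ≈ 8.53 cm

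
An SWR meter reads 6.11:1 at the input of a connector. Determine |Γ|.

|Γ| = (S − 1)/(S + 1) = (6.11 − 1)/(6.11 + 1) = 5.11/7.11

|Γ| ≈ 0.719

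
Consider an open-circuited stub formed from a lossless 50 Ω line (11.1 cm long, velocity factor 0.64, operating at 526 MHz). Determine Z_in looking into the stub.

Z_in ≈ +j17.7 Ω

λ = v/f = 0.64·c / 526 MHz = 0.365 m
βl = 2π·l/λ = 2π × 0.304 = 109°
tan(βl) = -2.83
For an open-circuited stub, Z_in = −jZ_0·cot(βl) = −jZ_0/tan(βl)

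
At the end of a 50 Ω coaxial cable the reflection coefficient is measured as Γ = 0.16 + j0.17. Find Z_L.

Z_L ≈ 64.4 + j23.1 Ω

Z_L = Z_0·(1 + Γ)/(1 − Γ) = 50·(1.16 + j0.17)/(0.84 − j0.17)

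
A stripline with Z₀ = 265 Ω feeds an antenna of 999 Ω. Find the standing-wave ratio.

For a purely resistive load, VSWR = R_L/Z_0 or Z_0/R_L (whichever > 1) = 999/265

VSWR ≈ 3.77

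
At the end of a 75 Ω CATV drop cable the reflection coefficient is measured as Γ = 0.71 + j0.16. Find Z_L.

Z_L = Z_0·(1 + Γ)/(1 − Γ) = 75·(1.71 + j0.16)/(0.29 − j0.16)

Z_L ≈ 322 + j219 Ω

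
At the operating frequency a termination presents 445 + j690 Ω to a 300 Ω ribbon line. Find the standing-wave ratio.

VSWR ≈ 5.54

Γ = (Z_L − Z_0)/(Z_L + Z_0) = (145 + j690)/(745 + j690)
|Γ| = 705/1020 = 0.694
VSWR = (1 + |Γ|)/(1 − |Γ|) = 1.69/0.306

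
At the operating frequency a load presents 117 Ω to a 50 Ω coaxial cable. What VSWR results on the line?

VSWR ≈ 2.34

Γ = (117 − 50)/(117 + 50) = 0.401
VSWR = (1 + 0.401)/(1 − 0.401)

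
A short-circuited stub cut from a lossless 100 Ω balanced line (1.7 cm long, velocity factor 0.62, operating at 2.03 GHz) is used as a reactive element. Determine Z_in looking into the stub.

Z_in ≈ +j233 Ω

λ = v/f = 0.62·c / 2.03 GHz = 0.0916 m
βl = 2π·l/λ = 2π × 0.186 = 66.8°
tan(βl) = 2.33
For a short-circuited stub, Z_in = jZ_0·tan(βl)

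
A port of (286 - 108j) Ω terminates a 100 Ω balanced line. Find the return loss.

RL ≈ 5.41 dB

Γ = (186 − j108)/(386 − j108), |Γ| = 0.537
RL = −20·log₁₀|Γ| = −20·log₁₀(0.537)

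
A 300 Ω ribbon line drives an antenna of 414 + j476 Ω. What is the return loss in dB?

Γ = (114 + j476)/(714 + j476), |Γ| = 0.57
RL = −20·log₁₀|Γ| = −20·log₁₀(0.57)

RL ≈ 4.88 dB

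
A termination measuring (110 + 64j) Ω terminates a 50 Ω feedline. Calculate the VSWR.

Γ = (Z_L − Z_0)/(Z_L + Z_0) = (60 + j64)/(160 + j64)
|Γ| = 87.7/172 = 0.509
VSWR = (1 + |Γ|)/(1 − |Γ|) = 1.51/0.491

VSWR ≈ 3.07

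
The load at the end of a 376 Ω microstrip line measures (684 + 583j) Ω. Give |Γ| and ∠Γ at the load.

Γ ≈ 0.545 ∠ 33.3°

Γ = (Z_L − Z_0)/(Z_L + Z_0) = (308 + j583)/(1060 + j583)
|Γ| = 659/1210 = 0.545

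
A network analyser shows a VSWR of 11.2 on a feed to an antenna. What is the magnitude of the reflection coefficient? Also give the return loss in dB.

|Γ| ≈ 0.836; return loss ≈ 1.56 dB

|Γ| = (S − 1)/(S + 1) = (11.2 − 1)/(11.2 + 1) = 10.2/12.2
RL = −20·log₁₀|Γ| = −20·log₁₀(0.836)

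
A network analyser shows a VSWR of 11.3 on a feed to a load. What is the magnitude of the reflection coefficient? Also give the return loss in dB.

|Γ| = (S − 1)/(S + 1) = (11.3 − 1)/(11.3 + 1) = 10.3/12.3
RL = −20·log₁₀|Γ| = −20·log₁₀(0.837)

|Γ| ≈ 0.837; return loss ≈ 1.54 dB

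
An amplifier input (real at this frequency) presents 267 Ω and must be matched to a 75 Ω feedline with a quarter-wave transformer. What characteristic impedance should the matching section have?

Z_qwt = √(Z_0·R_L) = √(75 × 267) = √20020

Z_qwt ≈ 142 Ω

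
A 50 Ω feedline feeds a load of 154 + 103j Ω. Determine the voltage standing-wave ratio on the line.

Γ = (Z_L − Z_0)/(Z_L + Z_0) = (104 + j103)/(204 + j103)
|Γ| = 146/229 = 0.641
VSWR = (1 + |Γ|)/(1 − |Γ|) = 1.64/0.359

VSWR ≈ 4.56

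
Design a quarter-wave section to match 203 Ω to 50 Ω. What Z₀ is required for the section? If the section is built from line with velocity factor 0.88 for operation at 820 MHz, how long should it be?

Z_qwt ≈ 101 Ω; length ≈ 8.05 cm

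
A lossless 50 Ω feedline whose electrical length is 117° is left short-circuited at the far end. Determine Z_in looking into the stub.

tan(βl) = -1.96
For a short-circuited stub, Z_in = jZ_0·tan(βl)

Z_in ≈ −j98.1 Ω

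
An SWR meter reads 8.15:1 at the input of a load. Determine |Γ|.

|Γ| ≈ 0.781

|Γ| = (S − 1)/(S + 1) = (8.15 − 1)/(8.15 + 1) = 7.15/9.15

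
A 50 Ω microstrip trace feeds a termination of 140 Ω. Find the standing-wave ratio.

VSWR ≈ 2.8

Γ = (140 − 50)/(140 + 50) = 0.474
VSWR = (1 + 0.474)/(1 − 0.474)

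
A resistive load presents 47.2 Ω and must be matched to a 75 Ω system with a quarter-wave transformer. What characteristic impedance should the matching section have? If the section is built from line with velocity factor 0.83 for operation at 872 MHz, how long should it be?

Z_qwt = √(Z_0·R_L) = √(75 × 47.2) = √3540
λ = 0.83·c/f = 0.286 m, so l = λ/4 = 0.0714 m

Z_qwt ≈ 59.5 Ω; length ≈ 7.14 cm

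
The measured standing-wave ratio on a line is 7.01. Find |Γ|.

|Γ| ≈ 0.75

|Γ| = (S − 1)/(S + 1) = (7.01 − 1)/(7.01 + 1) = 6.01/8.01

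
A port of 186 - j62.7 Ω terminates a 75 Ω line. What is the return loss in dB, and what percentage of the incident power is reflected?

Γ = (111 − j62.7)/(261 − j62.7), |Γ| = 0.475
RL = −20·log₁₀(0.475) = 6.47 dB
P_refl/P_inc = |Γ|² = 0.226

RL ≈ 6.47 dB; 22.6% of incident power reflected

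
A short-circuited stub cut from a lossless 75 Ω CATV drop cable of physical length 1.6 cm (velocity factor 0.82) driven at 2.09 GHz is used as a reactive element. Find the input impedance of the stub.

Z_in ≈ +j86.1 Ω

λ = v/f = 0.82·c / 2.09 GHz = 0.118 m
βl = 2π·l/λ = 2π × 0.136 = 48.9°
tan(βl) = 1.15
For a short-circuited stub, Z_in = jZ_0·tan(βl)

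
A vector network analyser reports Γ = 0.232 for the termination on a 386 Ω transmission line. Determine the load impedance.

Z_L = Z_0·(1 + Γ)/(1 − Γ) = 386·(1.23)/(0.768)

Z_L ≈ 619 Ω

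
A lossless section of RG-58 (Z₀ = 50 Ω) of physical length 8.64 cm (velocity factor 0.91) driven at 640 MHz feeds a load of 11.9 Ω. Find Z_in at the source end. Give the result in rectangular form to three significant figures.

λ = v/f = 0.91·c / 640 MHz = 0.427 m
βl = 2π·l/λ = 2π × 0.203 = 72.9°
tan(βl) = tan(72.9°) = 3.25
Z_in = Z_0·(Z_L + jZ_0·tanβl)/(Z_0 + jZ_L·tanβl)
     = 50·(11.9 + j163)/(50 + j38.7)

Z_in ≈ 86.2 + j95.9 Ω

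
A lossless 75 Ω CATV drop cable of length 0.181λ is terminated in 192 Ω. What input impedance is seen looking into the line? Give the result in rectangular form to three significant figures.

βl = 2π × 0.181 = 65.2°
tan(βl) = tan(65.2°) = 2.16
Z_in = Z_0·(Z_L + jZ_0·tanβl)/(Z_0 + jZ_L·tanβl)
     = 75·(192 + j162)/(75 + j415)

Z_in ≈ 34.4 − j28.5 Ω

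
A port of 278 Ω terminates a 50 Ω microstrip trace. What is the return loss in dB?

RL ≈ 3.16 dB

Γ = (278 − 50)/(278 + 50) = 0.695
RL = −20·log₁₀|Γ| = −20·log₁₀(0.695)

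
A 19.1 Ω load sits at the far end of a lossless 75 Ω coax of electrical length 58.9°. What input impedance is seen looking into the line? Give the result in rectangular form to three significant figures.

tan(βl) = tan(58.9°) = 1.66
Z_in = Z_0·(Z_L + jZ_0·tanβl)/(Z_0 + jZ_L·tanβl)
     = 75·(19.1 + j124)/(75 + j31.7)

Z_in ≈ 60.8 + j98.7 Ω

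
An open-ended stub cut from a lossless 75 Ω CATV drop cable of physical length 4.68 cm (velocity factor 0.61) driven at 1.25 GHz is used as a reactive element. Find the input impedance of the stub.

Z_in ≈ +j35.1 Ω

λ = v/f = 0.61·c / 1.25 GHz = 0.146 m
βl = 2π·l/λ = 2π × 0.32 = 115°
tan(βl) = -2.14
For an open-ended stub, Z_in = −jZ_0·cot(βl) = −jZ_0/tan(βl)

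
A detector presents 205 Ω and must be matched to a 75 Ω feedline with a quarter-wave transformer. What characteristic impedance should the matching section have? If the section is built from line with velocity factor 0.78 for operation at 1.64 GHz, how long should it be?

Z_qwt ≈ 124 Ω; length ≈ 3.57 cm

Z_qwt = √(Z_0·R_L) = √(75 × 205) = √15380
λ = 0.78·c/f = 0.143 m, so l = λ/4 = 0.0357 m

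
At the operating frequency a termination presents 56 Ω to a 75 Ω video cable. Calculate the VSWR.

For a purely resistive load, VSWR = R_L/Z_0 or Z_0/R_L (whichever > 1) = 75/56

VSWR ≈ 1.34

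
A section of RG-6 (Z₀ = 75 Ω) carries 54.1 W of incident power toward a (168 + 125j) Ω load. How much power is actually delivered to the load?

|Γ| = |(93 + j125)/(243 + j125)| = 0.57
|Γ|² = 0.325
P_refl = |Γ|²·P_inc = 17.6 W, P_del = (1 − |Γ|²)·P_inc = 36.5 W

P_delivered ≈ 36.5 W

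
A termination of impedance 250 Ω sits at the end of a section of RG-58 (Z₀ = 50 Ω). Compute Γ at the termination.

Γ = (Z_L − Z_0)/(Z_L + Z_0) = (250 − 50)/(250 + 50) = 200/300

Γ = 0.667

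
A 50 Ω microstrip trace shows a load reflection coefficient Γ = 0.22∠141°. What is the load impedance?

Z_L ≈ 34.2 + j9.96 Ω

Z_L = Z_0·(1 + Γ)/(1 − Γ) = 50·(0.829 + j0.138)/(1.17 − j0.138)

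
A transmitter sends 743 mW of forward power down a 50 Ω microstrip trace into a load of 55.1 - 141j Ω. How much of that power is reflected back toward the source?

P_reflected ≈ 478 mW

|Γ| = |(5.1 − j141)/(105.1 − j141)| = 0.802
|Γ|² = 0.644
P_refl = |Γ|²·P_inc = 478 mW, P_del = (1 − |Γ|²)·P_inc = 265 mW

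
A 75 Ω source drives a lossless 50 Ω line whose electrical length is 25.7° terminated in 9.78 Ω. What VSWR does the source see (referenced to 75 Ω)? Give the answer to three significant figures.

tan(βl) = 0.481
Z_in = Z_0·(Z_L + jZ_0·tanβl)/(Z_0 + jZ_L·tanβl) = 11.9 + j22.9 Ω
Γ_s = (Z_in − Z_s)/(Z_in + Z_s) = (-63.1 + j22.9)/(86.9 + j22.9), |Γ_s| = 0.746
VSWR = (1 + |Γ_s|)/(1 − |Γ_s|)

VSWR ≈ 6.88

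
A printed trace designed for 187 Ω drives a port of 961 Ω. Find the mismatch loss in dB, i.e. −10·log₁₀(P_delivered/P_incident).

Γ = (961 − 187)/(961 + 187) = 0.674
|Γ|² = 0.455, so P_del/P_inc = 1 − |Γ|² = 0.545
ML = −10·log₁₀(1 − |Γ|²)

mismatch loss ≈ 2.63 dB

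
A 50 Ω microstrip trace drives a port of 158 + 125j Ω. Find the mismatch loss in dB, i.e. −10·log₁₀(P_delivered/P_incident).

Γ = (108 + j125)/(208 + j125), |Γ| = 0.681
|Γ|² = 0.463, so P_del/P_inc = 1 − |Γ|² = 0.537
ML = −10·log₁₀(1 − |Γ|²)

mismatch loss ≈ 2.7 dB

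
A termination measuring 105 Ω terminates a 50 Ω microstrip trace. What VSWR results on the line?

VSWR ≈ 2.1

For a purely resistive load, VSWR = R_L/Z_0 or Z_0/R_L (whichever > 1) = 105/50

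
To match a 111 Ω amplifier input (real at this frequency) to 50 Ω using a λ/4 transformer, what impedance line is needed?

Z_qwt = √(Z_0·R_L) = √(50 × 111) = √5550

Z_qwt ≈ 74.5 Ω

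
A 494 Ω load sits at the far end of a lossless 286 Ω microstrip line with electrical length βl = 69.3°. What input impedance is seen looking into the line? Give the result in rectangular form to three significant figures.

tan(βl) = tan(69.3°) = 2.65
Z_in = Z_0·(Z_L + jZ_0·tanβl)/(Z_0 + jZ_L·tanβl)
     = 286·(494 + j757)/(286 + j1310)

Z_in ≈ 181 − j68.6 Ω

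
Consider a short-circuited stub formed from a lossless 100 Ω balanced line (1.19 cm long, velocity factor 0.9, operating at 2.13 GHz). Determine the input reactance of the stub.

λ = v/f = 0.9·c / 2.13 GHz = 0.127 m
βl = 2π·l/λ = 2π × 0.0939 = 33.8°
tan(βl) = 0.669
For a short-circuited stub, Z_in = jZ_0·tan(βl)

X_in ≈ 66.9 Ω (inductive)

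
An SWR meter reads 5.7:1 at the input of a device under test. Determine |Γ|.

|Γ| ≈ 0.701

|Γ| = (S − 1)/(S + 1) = (5.7 − 1)/(5.7 + 1) = 4.7/6.7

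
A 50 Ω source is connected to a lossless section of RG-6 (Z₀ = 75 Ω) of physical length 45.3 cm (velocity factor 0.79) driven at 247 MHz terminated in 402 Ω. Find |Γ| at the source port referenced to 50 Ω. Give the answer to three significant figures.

|Γ| ≈ 0.775

λ = v/f = 0.79·c / 247 MHz = 0.96 m
βl = 2π·l/λ = 2π × 0.472 = 170°
tan(βl) = -0.177
Z_in = Z_0·(Z_L + jZ_0·tanβl)/(Z_0 + jZ_L·tanβl) = 218 + j194 Ω
Γ_s = (Z_in − Z_s)/(Z_in + Z_s) = (168 + j194)/(268 + j194), |Γ_s| = 0.775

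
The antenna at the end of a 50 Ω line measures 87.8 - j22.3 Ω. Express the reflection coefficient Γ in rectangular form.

Γ = (Z_L − Z_0)/(Z_L + Z_0) = (37.8 − j22.3)/(137.8 − j22.3)

Γ ≈ 0.293 − j0.114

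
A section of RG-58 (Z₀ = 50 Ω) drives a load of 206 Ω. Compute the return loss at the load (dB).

RL ≈ 4.3 dB

Γ = (206 − 50)/(206 + 50) = 0.609
RL = −20·log₁₀|Γ| = −20·log₁₀(0.609)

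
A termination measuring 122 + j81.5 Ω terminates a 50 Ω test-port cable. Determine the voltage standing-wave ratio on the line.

VSWR ≈ 3.67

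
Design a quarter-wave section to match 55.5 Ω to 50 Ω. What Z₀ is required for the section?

Z_qwt = √(Z_0·R_L) = √(50 × 55.5) = √2775

Z_qwt ≈ 52.7 Ω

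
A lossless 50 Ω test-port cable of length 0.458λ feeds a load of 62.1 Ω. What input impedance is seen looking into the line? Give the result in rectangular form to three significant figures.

Z_in ≈ 59.9 + j6.59 Ω

βl = 2π × 0.458 = 165°
tan(βl) = tan(165°) = -0.27
Z_in = Z_0·(Z_L + jZ_0·tanβl)/(Z_0 + jZ_L·tanβl)
     = 50·(62.1 − j13.5)/(50 − j16.8)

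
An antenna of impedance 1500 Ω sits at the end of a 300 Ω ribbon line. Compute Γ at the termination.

Γ = (Z_L − Z_0)/(Z_L + Z_0) = (1500 − 300)/(1500 + 300) = 1200/1800

Γ = 0.667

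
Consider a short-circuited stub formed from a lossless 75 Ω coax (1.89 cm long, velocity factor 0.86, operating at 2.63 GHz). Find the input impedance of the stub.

Z_in ≈ +j199 Ω

λ = v/f = 0.86·c / 2.63 GHz = 0.0981 m
βl = 2π·l/λ = 2π × 0.193 = 69.4°
tan(βl) = 2.65
For a short-circuited stub, Z_in = jZ_0·tan(βl)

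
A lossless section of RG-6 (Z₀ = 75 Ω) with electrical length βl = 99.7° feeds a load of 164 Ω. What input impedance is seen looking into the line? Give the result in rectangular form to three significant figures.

tan(βl) = tan(99.7°) = -5.85
Z_in = Z_0·(Z_L + jZ_0·tanβl)/(Z_0 + jZ_L·tanβl)
     = 75·(164 − j439)/(75 − j959)

Z_in ≈ 35.1 + j10.1 Ω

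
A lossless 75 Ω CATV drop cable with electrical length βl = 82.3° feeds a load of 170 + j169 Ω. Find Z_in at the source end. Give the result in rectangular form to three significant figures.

tan(βl) = tan(82.3°) = 7.4
Z_in = Z_0·(Z_L + jZ_0·tanβl)/(Z_0 + jZ_L·tanβl)
     = 75·(170 + j724)/(-1170 + j1260)

Z_in ≈ 18 − j26.9 Ω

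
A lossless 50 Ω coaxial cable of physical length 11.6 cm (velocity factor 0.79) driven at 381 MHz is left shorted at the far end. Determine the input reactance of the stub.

λ = v/f = 0.79·c / 381 MHz = 0.622 m
βl = 2π·l/λ = 2π × 0.186 = 67.1°
tan(βl) = 2.37
For a shorted stub, Z_in = jZ_0·tan(βl)

X_in ≈ 119 Ω (inductive)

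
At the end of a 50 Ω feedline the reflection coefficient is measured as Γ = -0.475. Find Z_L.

Z_L = Z_0·(1 + Γ)/(1 − Γ) = 50·(0.525)/(1.48)

Z_L ≈ 17.8 Ω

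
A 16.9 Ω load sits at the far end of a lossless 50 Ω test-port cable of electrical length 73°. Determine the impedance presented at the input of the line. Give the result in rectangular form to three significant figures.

Z_in ≈ 89 + j65.2 Ω

tan(βl) = tan(73°) = 3.27
Z_in = Z_0·(Z_L + jZ_0·tanβl)/(Z_0 + jZ_L·tanβl)
     = 50·(16.9 + j164)/(50 + j55.3)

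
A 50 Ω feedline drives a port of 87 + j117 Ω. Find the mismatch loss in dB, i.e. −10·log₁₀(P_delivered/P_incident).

mismatch loss ≈ 2.71 dB

Γ = (37 + j117)/(137 + j117), |Γ| = 0.681
|Γ|² = 0.464, so P_del/P_inc = 1 − |Γ|² = 0.536
ML = −10·log₁₀(1 − |Γ|²)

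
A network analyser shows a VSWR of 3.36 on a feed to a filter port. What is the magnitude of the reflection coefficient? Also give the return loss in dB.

|Γ| ≈ 0.541; return loss ≈ 5.33 dB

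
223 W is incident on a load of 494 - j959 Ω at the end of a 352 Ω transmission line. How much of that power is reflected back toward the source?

|Γ| = |(142 − j959)/(846 − j959)| = 0.758
|Γ|² = 0.575
P_refl = |Γ|²·P_inc = 128 W, P_del = (1 − |Γ|²)·P_inc = 94.8 W

P_reflected ≈ 128 W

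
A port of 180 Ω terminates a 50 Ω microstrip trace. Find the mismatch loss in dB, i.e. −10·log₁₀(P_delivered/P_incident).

Γ = (180 − 50)/(180 + 50) = 0.565
|Γ|² = 0.319, so P_del/P_inc = 1 − |Γ|² = 0.681
ML = −10·log₁₀(1 − |Γ|²)

mismatch loss ≈ 1.67 dB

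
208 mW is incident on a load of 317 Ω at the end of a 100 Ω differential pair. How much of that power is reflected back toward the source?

P_reflected ≈ 56.3 mW

Γ = (317 − 100)/(317 + 100) = 0.52
|Γ|² = 0.271
P_refl = |Γ|²·P_inc = 56.3 mW, P_del = (1 − |Γ|²)·P_inc = 152 mW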